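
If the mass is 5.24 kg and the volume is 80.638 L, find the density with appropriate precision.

0.0650 kg/L

density = 5.24 kg ÷ 80.638 L = 0.0649817703812… kg/L.
5.24 has 3 significant figures; 80.638 has 5.
Division/multiplication keeps the fewest: 3 significant figures.
Rounded: 0.0650 kg/L.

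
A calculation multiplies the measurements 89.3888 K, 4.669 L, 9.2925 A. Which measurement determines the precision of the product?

89.3888 K → 6 s.f.; 4.669 L → 4 s.f.; 9.2925 A → 5 s.f.
The fewest is 4 significant figures, from 4.669 L.

4.669 L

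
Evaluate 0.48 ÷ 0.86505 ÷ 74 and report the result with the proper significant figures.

0.48 ÷ 0.86505 ÷ 74 = 0.00749839487485…
Multiplication/division keeps the fewest significant figures: 0.48 → 2 s.f., 0.86505 → 5 s.f., 74 → 2 s.f.; limit is 2.
Rounded to 2 significant figures: 0.0075.

0.0075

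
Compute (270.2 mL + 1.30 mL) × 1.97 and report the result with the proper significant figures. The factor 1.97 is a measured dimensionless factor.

270.2 mL + 1.30 mL = 271.50 mL; the sum is limited to 1 decimal place (4 s.f.).
Carrying full precision, 271.50 × 1.97 = 534.855 mL; 1.97 has 3 s.f., so the result keeps min(4, 3) = 3 s.f.
Rounded to 3 significant figures: 535 mL.

535 mL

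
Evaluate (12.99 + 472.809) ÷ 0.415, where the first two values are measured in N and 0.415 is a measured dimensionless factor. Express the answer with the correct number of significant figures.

1.17 × 10³ N

12.99 N + 472.809 N = 485.799 N; the sum is limited to 2 decimal places (5 s.f.).
Carrying full precision, 485.799 ÷ 0.415 = 1170.6 N; 0.415 has 3 s.f., so the result keeps min(5, 3) = 3 s.f.
Rounded to 3 significant figures: 1.17 × 10³ N.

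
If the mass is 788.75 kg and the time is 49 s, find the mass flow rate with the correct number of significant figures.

mass flow rate = 788.75 kg ÷ 49 s = 16.0969387755… kg/s.
788.75 has 5 significant figures; 49 has 2.
Division/multiplication keeps the fewest: 2 significant figures.
Rounded: 16 kg/s.

16 kg/s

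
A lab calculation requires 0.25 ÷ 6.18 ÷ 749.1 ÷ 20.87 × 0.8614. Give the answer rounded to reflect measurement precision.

0.25 ÷ 6.18 ÷ 749.1 ÷ 20.87 × 0.8614 = 0.00000222891832551…
Multiplication/division keeps the fewest significant figures: 0.25 → 2 s.f., 6.18 → 3 s.f., 749.1 → 4 s.f., 20.87 → 4 s.f., 0.8614 → 4 s.f.; limit is 2.
Rounded to 2 significant figures: 2.2 × 10^-6.

2.2 × 10^-6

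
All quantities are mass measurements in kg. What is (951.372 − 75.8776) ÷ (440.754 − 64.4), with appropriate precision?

951.372 − 75.8776 = 875.4944, limited to 3 d.p. → 6 s.f.; 440.754 − 64.4 = 376.354, limited to 1 d.p. → 4 s.f.
Carrying full precision, 875.4944 ÷ 376.354 = 2.32625241129…; keep min(6, 4) = 4 s.f.
Rounded to 4 significant figures: 2.326.

2.326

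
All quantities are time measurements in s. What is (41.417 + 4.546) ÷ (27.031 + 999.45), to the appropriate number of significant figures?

41.417 + 4.546 = 45.963, limited to 3 d.p. → 5 s.f.; 27.031 + 999.45 = 1026.481, limited to 2 d.p. → 6 s.f.
Carrying full precision, 45.963 ÷ 1026.481 = 0.0447772535488…; keep min(5, 6) = 5 s.f.
Rounded to 5 significant figures: 0.044777.

0.044777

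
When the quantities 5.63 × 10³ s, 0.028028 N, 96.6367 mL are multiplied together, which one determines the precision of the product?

5.63 × 10³ s → 3 s.f.; 0.028028 N → 5 s.f.; 96.6367 mL → 6 s.f.
The fewest is 3 significant figures, from 5.63 × 10³ s.

5.63 × 10³ s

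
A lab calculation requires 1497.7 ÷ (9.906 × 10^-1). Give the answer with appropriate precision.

1512

1497.7 ÷ (9.906 × 10^-1) = 1511.91197254…
Multiplication/division keeps the fewest significant figures: 1497.7 → 5 s.f., 9.906 × 10^-1 → 4 s.f.; limit is 4.
Rounded to 4 significant figures: 1512.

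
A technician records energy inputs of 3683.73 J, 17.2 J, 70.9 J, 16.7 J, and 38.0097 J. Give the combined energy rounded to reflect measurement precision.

3683.73 J + 17.2 J + 70.9 J + 16.7 J + 38.0097 J = 3826.5397 J.
Addition/subtraction keeps the fewest decimal places: 3683.73 → 2 decimal places, 17.2 → 1 decimal place, 70.9 → 1 decimal place, 16.7 → 1 decimal place, 38.0097 → 4 decimal places; limit is 1.
Rounded to 1 decimal place: 3826.5 J.

3826.5 J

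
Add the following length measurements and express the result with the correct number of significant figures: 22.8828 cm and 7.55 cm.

30.43 cm

22.8828 cm + 7.55 cm = 30.4328 cm.
Addition/subtraction keeps the fewest decimal places: 22.8828 → 4 decimal places, 7.55 → 2 decimal places; limit is 2.
Rounded to 2 decimal places: 30.43 cm.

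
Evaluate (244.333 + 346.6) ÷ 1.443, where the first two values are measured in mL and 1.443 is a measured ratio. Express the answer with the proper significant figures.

244.333 mL + 346.6 mL = 590.933 mL; the sum is limited to 1 decimal place (4 s.f.).
Carrying full precision, 590.933 ÷ 1.443 = 409.516978517… mL; 1.443 has 4 s.f., so the result keeps min(4, 4) = 4 s.f.
Rounded to 4 significant figures: 409.5 mL.

409.5 mL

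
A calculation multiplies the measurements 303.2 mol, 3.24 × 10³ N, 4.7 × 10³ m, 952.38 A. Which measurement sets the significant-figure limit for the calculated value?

303.2 mol → 4 s.f.; 3.24 × 10³ N → 3 s.f.; 4.7 × 10³ m → 2 s.f.; 952.38 A → 5 s.f.
The fewest is 2 significant figures, from 4.7 × 10³ m.

4.7 × 10³ m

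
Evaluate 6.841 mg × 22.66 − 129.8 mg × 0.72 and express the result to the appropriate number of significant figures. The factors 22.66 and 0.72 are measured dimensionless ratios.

6.841 × 22.66 = 155.01706 → 155.0 mg (4 s.f., last digit at the 10^-1 place).
129.8 × 0.72 = 93.456 → 93 mg (2 s.f., last digit at the 10^0 place).
Difference: 61.56106 mg; keep the coarser place, 10^0.
Result: 62 mg.

62 mg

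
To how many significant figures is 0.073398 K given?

5

0.073398: leading zeros are not significant.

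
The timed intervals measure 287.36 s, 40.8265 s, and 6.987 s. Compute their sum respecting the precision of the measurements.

287.36 s + 40.8265 s + 6.987 s = 335.1735 s.
Addition/subtraction keeps the fewest decimal places: 287.36 → 2 decimal places, 40.8265 → 4 decimal places, 6.987 → 3 decimal places; limit is 2.
Rounded to 2 decimal places: 335.17 s.

335.17 s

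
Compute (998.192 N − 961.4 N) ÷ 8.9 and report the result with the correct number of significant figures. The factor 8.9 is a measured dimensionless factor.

998.192 N − 961.4 N = 36.792 N; the difference is limited to 1 decimal place (3 s.f.).
Carrying full precision, 36.792 ÷ 8.9 = 4.13393258427… N; 8.9 has 2 s.f., so the result keeps min(3, 2) = 2 s.f.
Rounded to 2 significant figures: 4.1 N.

4.1 N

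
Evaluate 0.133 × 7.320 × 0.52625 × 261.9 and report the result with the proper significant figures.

0.133 × 7.320 × 0.52625 × 261.9 = 134.180785305
Multiplication/division keeps the fewest significant figures: 0.133 → 3 s.f., 7.320 → 4 s.f., 0.52625 → 5 s.f., 261.9 → 4 s.f.; limit is 3.
Rounded to 3 significant figures: 134.

134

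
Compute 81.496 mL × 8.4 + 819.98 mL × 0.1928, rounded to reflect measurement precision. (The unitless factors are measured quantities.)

81.496 × 8.4 = 684.5664 → 6.8 × 10^2 mL (2 s.f., last digit at the 10^1 place).
819.98 × 0.1928 = 158.092144 → 158.1 mL (4 s.f., last digit at the 10^-1 place).
Sum: 842.658544 mL; keep the coarser place, 10^1.
Result: 8.4 × 10^2 mL.

8.4 × 10^2 mL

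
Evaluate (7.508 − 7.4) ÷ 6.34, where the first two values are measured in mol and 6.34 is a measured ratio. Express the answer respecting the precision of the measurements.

0.02 mol

7.508 mol − 7.4 mol = 0.108 mol; the difference is limited to 1 decimal place (1 s.f.).
Carrying full precision, 0.108 ÷ 6.34 = 0.0170347003155… mol; 6.34 has 3 s.f., so the result keeps min(1, 3) = 1 s.f.
Rounded to 1 significant figure: 0.02 mol.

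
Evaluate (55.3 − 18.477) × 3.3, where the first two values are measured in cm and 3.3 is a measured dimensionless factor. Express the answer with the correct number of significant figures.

55.3 cm − 18.477 cm = 36.823 cm; the difference is limited to 1 decimal place (3 s.f.).
Carrying full precision, 36.823 × 3.3 = 121.5159 cm; 3.3 has 2 s.f., so the result keeps min(3, 2) = 2 s.f.
Rounded to 2 significant figures: 1.2 × 10² cm.

1.2 × 10² cm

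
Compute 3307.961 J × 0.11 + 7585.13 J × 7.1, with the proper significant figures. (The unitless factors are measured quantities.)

3307.961 × 0.11 = 363.87571 → 3.6 × 10^2 J (2 s.f., last digit at the 10^1 place).
7585.13 × 7.1 = 53854.423 → 5.4 × 10^4 J (2 s.f., last digit at the 10^3 place).
Sum: 54218.29871 J; keep the coarser place, 10^3.
Result: 5.4 × 10^4 J.

5.4 × 10^4 J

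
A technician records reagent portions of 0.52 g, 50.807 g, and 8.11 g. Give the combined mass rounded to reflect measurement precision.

59.44 g

0.52 g + 50.807 g + 8.11 g = 59.437 g.
Addition/subtraction keeps the fewest decimal places: 0.52 → 2 decimal places, 50.807 → 3 decimal places, 8.11 → 2 decimal places; limit is 2.
Rounded to 2 decimal places: 59.44 g.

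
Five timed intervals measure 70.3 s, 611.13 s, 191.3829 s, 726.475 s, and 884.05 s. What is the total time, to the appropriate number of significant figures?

70.3 s + 611.13 s + 191.3829 s + 726.475 s + 884.05 s = 2483.3379 s.
Addition/subtraction keeps the fewest decimal places: 70.3 → 1 decimal place, 611.13 → 2 decimal places, 191.3829 → 4 decimal places, 726.475 → 3 decimal places, 884.05 → 2 decimal places; limit is 1.
Rounded to 1 decimal place: 2483.3 s.

2483.3 s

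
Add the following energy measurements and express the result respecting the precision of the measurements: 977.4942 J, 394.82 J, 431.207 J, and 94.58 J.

977.4942 J + 394.82 J + 431.207 J + 94.58 J = 1898.1012 J.
Addition/subtraction keeps the fewest decimal places: 977.4942 → 4 decimal places, 394.82 → 2 decimal places, 431.207 → 3 decimal places, 94.58 → 2 decimal places; limit is 2.
Rounded to 2 decimal places: 1898.10 J.

1898.10 J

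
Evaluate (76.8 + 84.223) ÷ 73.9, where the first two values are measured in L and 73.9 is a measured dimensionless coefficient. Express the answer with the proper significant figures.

2.18 L

76.8 L + 84.223 L = 161.023 L; the sum is limited to 1 decimal place (4 s.f.).
Carrying full precision, 161.023 ÷ 73.9 = 2.17893098782… L; 73.9 has 3 s.f., so the result keeps min(4, 3) = 3 s.f.
Rounded to 3 significant figures: 2.18 L.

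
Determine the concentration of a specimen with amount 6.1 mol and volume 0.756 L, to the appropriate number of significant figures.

8.1 mol/L

concentration = 6.1 mol ÷ 0.756 L = 8.06878306878… mol/L.
6.1 has 2 significant figures; 0.756 has 3.
Division/multiplication keeps the fewest: 2 significant figures.
Rounded: 8.1 mol/L.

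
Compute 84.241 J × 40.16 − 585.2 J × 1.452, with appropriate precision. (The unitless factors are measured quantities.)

84.241 × 40.16 = 3383.11856 → 3383 J (4 s.f., last digit at the 10^0 place).
585.2 × 1.452 = 849.7104 → 849.7 J (4 s.f., last digit at the 10^-1 place).
Difference: 2533.40816 J; keep the coarser place, 10^0.
Result: 2533 J.

2533 J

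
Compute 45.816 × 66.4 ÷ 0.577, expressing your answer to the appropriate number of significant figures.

5.27 × 10^3

45.816 × 66.4 ÷ 0.577 = 5272.41317158…
Multiplication/division keeps the fewest significant figures: 45.816 → 5 s.f., 66.4 → 3 s.f., 0.577 → 3 s.f.; limit is 3.
Rounded to 3 significant figures: 5.27 × 10^3.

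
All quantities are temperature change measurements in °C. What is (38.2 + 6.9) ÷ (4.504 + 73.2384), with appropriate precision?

0.580

38.2 + 6.9 = 45.1, limited to 1 d.p. → 3 s.f.; 4.504 + 73.2384 = 77.7424, limited to 3 d.p. → 5 s.f.
Carrying full precision, 45.1 ÷ 77.7424 = 0.580121015045…; keep min(3, 5) = 3 s.f.
Rounded to 3 significant figures: 0.580.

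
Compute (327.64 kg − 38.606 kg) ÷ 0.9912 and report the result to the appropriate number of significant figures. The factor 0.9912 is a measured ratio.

291.6 kg

327.64 kg − 38.606 kg = 289.034 kg; the difference is limited to 2 decimal places (5 s.f.).
Carrying full precision, 289.034 ÷ 0.9912 = 291.60008071… kg; 0.9912 has 4 s.f., so the result keeps min(5, 4) = 4 s.f.
Rounded to 4 significant figures: 291.6 kg.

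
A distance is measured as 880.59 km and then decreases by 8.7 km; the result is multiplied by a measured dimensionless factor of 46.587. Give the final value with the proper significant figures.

4.062 × 10⁴ km

880.59 km − 8.7 km = 871.89 km; the difference is limited to 1 decimal place (4 s.f.).
Carrying full precision, 871.89 × 46.587 = 40618.73943 km; 46.587 has 5 s.f., so the result keeps min(4, 5) = 4 s.f.
Rounded to 4 significant figures: 4.062 × 10⁴ km.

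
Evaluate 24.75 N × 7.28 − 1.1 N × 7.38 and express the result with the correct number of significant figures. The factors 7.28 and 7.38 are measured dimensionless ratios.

172 N

24.75 × 7.28 = 180.18 → 180. N (3 s.f., last digit at the 10^0 place).
1.1 × 7.38 = 8.118 → 8.1 N (2 s.f., last digit at the 10^-1 place).
Difference: 172.062 N; keep the coarser place, 10^0.
Result: 172 N.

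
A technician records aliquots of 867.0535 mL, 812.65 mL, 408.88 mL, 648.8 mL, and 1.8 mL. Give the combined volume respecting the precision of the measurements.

867.0535 mL + 812.65 mL + 408.88 mL + 648.8 mL + 1.8 mL = 2739.1835 mL.
Addition/subtraction keeps the fewest decimal places: 867.0535 → 4 decimal places, 812.65 → 2 decimal places, 408.88 → 2 decimal places, 648.8 → 1 decimal place, 1.8 → 1 decimal place; limit is 1.
Rounded to 1 decimal place: 2739.2 mL.

2739.2 mL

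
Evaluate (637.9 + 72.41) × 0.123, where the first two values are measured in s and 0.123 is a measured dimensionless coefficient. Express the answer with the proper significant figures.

87.4 s

637.9 s + 72.41 s = 710.31 s; the sum is limited to 1 decimal place (4 s.f.).
Carrying full precision, 710.31 × 0.123 = 87.36813 s; 0.123 has 3 s.f., so the result keeps min(4, 3) = 3 s.f.
Rounded to 3 significant figures: 87.4 s.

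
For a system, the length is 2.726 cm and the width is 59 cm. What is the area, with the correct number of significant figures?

area = 2.726 cm × 59 cm = 160.834 cm².
2.726 has 4 significant figures; 59 has 2.
Division/multiplication keeps the fewest: 2 significant figures.
Rounded: 1.6 × 10² cm².

1.6 × 10² cm²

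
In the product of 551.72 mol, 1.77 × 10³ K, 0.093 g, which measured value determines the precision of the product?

0.093 g

551.72 mol → 5 s.f.; 1.77 × 10³ K → 3 s.f.; 0.093 g → 2 s.f.
The fewest is 2 significant figures, from 0.093 g.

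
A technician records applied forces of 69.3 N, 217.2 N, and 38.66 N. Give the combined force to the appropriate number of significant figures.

325.2 N

69.3 N + 217.2 N + 38.66 N = 325.16 N.
Addition/subtraction keeps the fewest decimal places: 69.3 → 1 decimal place, 217.2 → 1 decimal place, 38.66 → 2 decimal places; limit is 1.
Rounded to 1 decimal place: 325.2 N.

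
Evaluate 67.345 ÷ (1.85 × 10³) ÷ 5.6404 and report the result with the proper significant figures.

67.345 ÷ (1.85 × 10³) ÷ 5.6404 = 0.00645392218685…
Multiplication/division keeps the fewest significant figures: 67.345 → 5 s.f., 1.85 × 10³ → 3 s.f., 5.6404 → 5 s.f.; limit is 3.
Rounded to 3 significant figures: 0.00645.

0.00645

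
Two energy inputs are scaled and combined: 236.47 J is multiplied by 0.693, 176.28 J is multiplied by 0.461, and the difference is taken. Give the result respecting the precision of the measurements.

83 J

236.47 × 0.693 = 163.87371 → 164 J (3 s.f., last digit at the 10^0 place).
176.28 × 0.461 = 81.26508 → 81.3 J (3 s.f., last digit at the 10^-1 place).
Difference: 82.60863 J; keep the coarser place, 10^0.
Result: 83 J.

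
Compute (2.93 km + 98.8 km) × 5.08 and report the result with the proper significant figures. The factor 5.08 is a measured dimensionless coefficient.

517 km

2.93 km + 98.8 km = 101.73 km; the sum is limited to 1 decimal place (4 s.f.).
Carrying full precision, 101.73 × 5.08 = 516.7884 km; 5.08 has 3 s.f., so the result keeps min(4, 3) = 3 s.f.
Rounded to 3 significant figures: 517 km.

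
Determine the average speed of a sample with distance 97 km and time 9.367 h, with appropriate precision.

average speed = 97 km ÷ 9.367 h = 10.3555033629… km/h.
97 has 2 significant figures; 9.367 has 4.
Division/multiplication keeps the fewest: 2 significant figures.
Rounded: 10. km/h.

10. km/h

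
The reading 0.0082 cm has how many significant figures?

2

0.0082: leading zeros are not significant.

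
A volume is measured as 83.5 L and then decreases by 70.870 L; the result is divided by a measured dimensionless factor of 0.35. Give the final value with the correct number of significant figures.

36 L

83.5 L − 70.870 L = 12.630 L; the difference is limited to 1 decimal place (3 s.f.).
Carrying full precision, 12.630 ÷ 0.35 = 36.0857142857… L; 0.35 has 2 s.f., so the result keeps min(3, 2) = 2 s.f.
Rounded to 2 significant figures: 36 L.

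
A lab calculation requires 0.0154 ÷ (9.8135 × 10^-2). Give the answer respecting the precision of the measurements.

0.157

0.0154 ÷ (9.8135 × 10^-2) = 0.156926682631…
Multiplication/division keeps the fewest significant figures: 0.0154 → 3 s.f., 9.8135 × 10^-2 → 5 s.f.; limit is 3.
Rounded to 3 significant figures: 0.157.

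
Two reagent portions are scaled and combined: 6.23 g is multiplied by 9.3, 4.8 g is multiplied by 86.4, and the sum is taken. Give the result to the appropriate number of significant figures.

6.23 × 9.3 = 57.939 → 58 g (2 s.f., last digit at the 10^0 place).
4.8 × 86.4 = 414.72 → 4.1 × 10² g (2 s.f., last digit at the 10^1 place).
Sum: 472.659 g; keep the coarser place, 10^1.
Result: 4.7 × 10² g.

4.7 × 10² g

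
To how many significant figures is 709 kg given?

709: zeros between nonzero digits are significant.

3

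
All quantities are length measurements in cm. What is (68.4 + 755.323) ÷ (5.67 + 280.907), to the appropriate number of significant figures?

2.874

68.4 + 755.323 = 823.723, limited to 1 d.p. → 4 s.f.; 5.67 + 280.907 = 286.577, limited to 2 d.p. → 5 s.f.
Carrying full precision, 823.723 ÷ 286.577 = 2.87435139596…; keep min(4, 5) = 4 s.f.
Rounded to 4 significant figures: 2.874.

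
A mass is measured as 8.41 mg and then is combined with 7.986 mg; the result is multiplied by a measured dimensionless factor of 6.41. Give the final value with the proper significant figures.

8.41 mg + 7.986 mg = 16.396 mg; the sum is limited to 2 decimal places (4 s.f.).
Carrying full precision, 16.396 × 6.41 = 105.09836 mg; 6.41 has 3 s.f., so the result keeps min(4, 3) = 3 s.f.
Rounded to 3 significant figures: 105 mg.

105 mg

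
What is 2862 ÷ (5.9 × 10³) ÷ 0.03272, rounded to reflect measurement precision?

2862 ÷ (5.9 × 10³) ÷ 0.03272 = 14.8253284157…
Multiplication/division keeps the fewest significant figures: 2862 → 4 s.f., 5.9 × 10³ → 2 s.f., 0.03272 → 4 s.f.; limit is 2.
Rounded to 2 significant figures: 15.

15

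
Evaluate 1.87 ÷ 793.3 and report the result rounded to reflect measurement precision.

1.87 ÷ 793.3 = 0.00235724190092…
Multiplication/division keeps the fewest significant figures: 1.87 → 3 s.f., 793.3 → 4 s.f.; limit is 3.
Rounded to 3 significant figures: 0.00236.

0.00236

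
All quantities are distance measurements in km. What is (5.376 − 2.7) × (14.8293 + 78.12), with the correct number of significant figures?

5.376 − 2.7 = 2.676, limited to 1 d.p. → 2 s.f.; 14.8293 + 78.12 = 92.9493, limited to 2 d.p. → 4 s.f.
Carrying full precision, 2.676 × 92.9493 = 248.7323268; keep min(2, 4) = 2 s.f.
Rounded to 2 significant figures: 2.5 × 10² km².

2.5 × 10² km²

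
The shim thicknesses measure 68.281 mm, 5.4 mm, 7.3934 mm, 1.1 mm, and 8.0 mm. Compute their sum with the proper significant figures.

68.281 mm + 5.4 mm + 7.3934 mm + 1.1 mm + 8.0 mm = 90.1744 mm.
Addition/subtraction keeps the fewest decimal places: 68.281 → 3 decimal places, 5.4 → 1 decimal place, 7.3934 → 4 decimal places, 1.1 → 1 decimal place, 8.0 → 1 decimal place; limit is 1.
Rounded to 1 decimal place: 90.2 mm.

90.2 mm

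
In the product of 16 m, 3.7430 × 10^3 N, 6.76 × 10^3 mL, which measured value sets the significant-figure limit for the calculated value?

16 m

16 m → 2 s.f.; 3.7430 × 10^3 N → 5 s.f.; 6.76 × 10^3 mL → 3 s.f.
The fewest is 2 significant figures, from 16 m.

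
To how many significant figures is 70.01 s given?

4

70.01: zeros between nonzero digits are significant.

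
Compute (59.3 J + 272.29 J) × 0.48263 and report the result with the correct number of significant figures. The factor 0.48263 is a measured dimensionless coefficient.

160.0 J

59.3 J + 272.29 J = 331.59 J; the sum is limited to 1 decimal place (4 s.f.).
Carrying full precision, 331.59 × 0.48263 = 160.0352817 J; 0.48263 has 5 s.f., so the result keeps min(4, 5) = 4 s.f.
Rounded to 4 significant figures: 160.0 J.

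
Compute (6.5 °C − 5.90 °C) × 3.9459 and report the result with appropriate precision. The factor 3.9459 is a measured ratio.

6.5 °C − 5.90 °C = 0.60 °C; the difference is limited to 1 decimal place (1 s.f.).
Carrying full precision, 0.60 × 3.9459 = 2.36754 °C; 3.9459 has 5 s.f., so the result keeps min(1, 5) = 1 s.f.
Rounded to 1 significant figure: 2 °C.

2 °C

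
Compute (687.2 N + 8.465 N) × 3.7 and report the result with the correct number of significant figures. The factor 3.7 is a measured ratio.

687.2 N + 8.465 N = 695.665 N; the sum is limited to 1 decimal place (4 s.f.).
Carrying full precision, 695.665 × 3.7 = 2573.9605 N; 3.7 has 2 s.f., so the result keeps min(4, 2) = 2 s.f.
Rounded to 2 significant figures: 2.6 × 10^3 N.

2.6 × 10^3 N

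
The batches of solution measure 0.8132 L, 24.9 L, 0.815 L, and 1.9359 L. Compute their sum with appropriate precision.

0.8132 L + 24.9 L + 0.815 L + 1.9359 L = 28.4641 L.
Addition/subtraction keeps the fewest decimal places: 0.8132 → 4 decimal places, 24.9 → 1 decimal place, 0.815 → 3 decimal places, 1.9359 → 4 decimal places; limit is 1.
Rounded to 1 decimal place: 28.5 L.

28.5 L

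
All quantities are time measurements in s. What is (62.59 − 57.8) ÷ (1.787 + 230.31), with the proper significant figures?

62.59 − 57.8 = 4.79, limited to 1 d.p. → 2 s.f.; 1.787 + 230.31 = 232.097, limited to 2 d.p. → 5 s.f.
Carrying full precision, 4.79 ÷ 232.097 = 0.0206379229374…; keep min(2, 5) = 2 s.f.
Rounded to 2 significant figures: 0.021.

0.021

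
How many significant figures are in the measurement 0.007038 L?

0.007038: leading zeros are not significant; zeros between nonzero digits are significant.

4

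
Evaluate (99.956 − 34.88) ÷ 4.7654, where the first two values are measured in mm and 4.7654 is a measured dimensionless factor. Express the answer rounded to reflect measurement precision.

99.956 mm − 34.88 mm = 65.076 mm; the difference is limited to 2 decimal places (4 s.f.).
Carrying full precision, 65.076 ÷ 4.7654 = 13.6559365426… mm; 4.7654 has 5 s.f., so the result keeps min(4, 5) = 4 s.f.
Rounded to 4 significant figures: 13.66 mm.

13.66 mm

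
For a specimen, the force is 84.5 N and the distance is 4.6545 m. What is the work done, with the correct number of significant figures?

393 J

work done = 84.5 N × 4.6545 m = 393.30525 J.
84.5 has 3 significant figures; 4.6545 has 5.
Division/multiplication keeps the fewest: 3 significant figures.
Rounded: 393 J.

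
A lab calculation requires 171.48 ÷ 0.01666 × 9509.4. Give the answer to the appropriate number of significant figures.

9.788 × 10⁷

171.48 ÷ 0.01666 × 9509.4 = 97879466.5066…
Multiplication/division keeps the fewest significant figures: 171.48 → 5 s.f., 0.01666 → 4 s.f., 9509.4 → 5 s.f.; limit is 4.
Rounded to 4 significant figures: 9.788 × 10⁷.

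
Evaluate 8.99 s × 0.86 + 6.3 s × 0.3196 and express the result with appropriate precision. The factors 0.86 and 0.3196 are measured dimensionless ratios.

9.7 s

8.99 × 0.86 = 7.7314 → 7.7 s (2 s.f., last digit at the 10^-1 place).
6.3 × 0.3196 = 2.01348 → 2.0 s (2 s.f., last digit at the 10^-1 place).
Sum: 9.74488 s; keep the coarser place, 10^-1.
Result: 9.7 s.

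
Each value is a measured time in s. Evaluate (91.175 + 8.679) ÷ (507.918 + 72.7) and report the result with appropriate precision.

91.175 + 8.679 = 99.854, limited to 3 d.p. → 5 s.f.; 507.918 + 72.7 = 580.618, limited to 1 d.p. → 4 s.f.
Carrying full precision, 99.854 ÷ 580.618 = 0.171978822565…; keep min(5, 4) = 4 s.f.
Rounded to 4 significant figures: 0.1720.

0.1720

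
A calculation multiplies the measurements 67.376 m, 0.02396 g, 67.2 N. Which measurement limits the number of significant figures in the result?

67.376 m → 5 s.f.; 0.02396 g → 4 s.f.; 67.2 N → 3 s.f.
The fewest is 3 significant figures, from 67.2 N.

67.2 N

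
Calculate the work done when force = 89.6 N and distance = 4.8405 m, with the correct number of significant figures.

434 J

work done = 89.6 N × 4.8405 m = 433.7088 J.
89.6 has 3 significant figures; 4.8405 has 5.
Division/multiplication keeps the fewest: 3 significant figures.
Rounded: 434 J.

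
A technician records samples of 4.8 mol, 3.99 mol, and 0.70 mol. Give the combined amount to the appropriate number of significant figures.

9.5 mol

4.8 mol + 3.99 mol + 0.70 mol = 9.49 mol.
Addition/subtraction keeps the fewest decimal places: 4.8 → 1 decimal place, 3.99 → 2 decimal places, 0.70 → 2 decimal places; limit is 1.
Rounded to 1 decimal place: 9.5 mol.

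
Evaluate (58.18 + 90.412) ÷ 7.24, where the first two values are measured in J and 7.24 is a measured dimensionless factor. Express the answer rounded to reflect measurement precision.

20.5 J

58.18 J + 90.412 J = 148.592 J; the sum is limited to 2 decimal places (5 s.f.).
Carrying full precision, 148.592 ÷ 7.24 = 20.5237569061… J; 7.24 has 3 s.f., so the result keeps min(5, 3) = 3 s.f.
Rounded to 3 significant figures: 20.5 J.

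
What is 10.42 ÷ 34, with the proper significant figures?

10.42 ÷ 34 = 0.306470588235…
Multiplication/division keeps the fewest significant figures: 10.42 → 4 s.f., 34 → 2 s.f.; limit is 2.
Rounded to 2 significant figures: 3.1 × 10⁻¹.

3.1 × 10⁻¹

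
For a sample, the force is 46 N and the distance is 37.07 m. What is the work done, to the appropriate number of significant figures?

1.7 × 10³ J

work done = 46 N × 37.07 m = 1705.22 J.
46 has 2 significant figures; 37.07 has 4.
Division/multiplication keeps the fewest: 2 significant figures.
Rounded: 1.7 × 10³ J.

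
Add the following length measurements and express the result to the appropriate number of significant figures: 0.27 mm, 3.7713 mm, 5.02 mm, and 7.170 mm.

0.27 mm + 3.7713 mm + 5.02 mm + 7.170 mm = 16.2313 mm.
Addition/subtraction keeps the fewest decimal places: 0.27 → 2 decimal places, 3.7713 → 4 decimal places, 5.02 → 2 decimal places, 7.170 → 3 decimal places; limit is 2.
Rounded to 2 decimal places: 16.23 mm.

16.23 mm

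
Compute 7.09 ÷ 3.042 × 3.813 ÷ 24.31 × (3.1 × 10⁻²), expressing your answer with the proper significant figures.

7.09 ÷ 3.042 × 3.813 ÷ 24.31 × (3.1 × 10⁻²) = 0.0113326262437…
Multiplication/division keeps the fewest significant figures: 7.09 → 3 s.f., 3.042 → 4 s.f., 3.813 → 4 s.f., 24.31 → 4 s.f., 3.1 × 10⁻² → 2 s.f.; limit is 2.
Rounded to 2 significant figures: 1.1 × 10⁻².

1.1 × 10⁻²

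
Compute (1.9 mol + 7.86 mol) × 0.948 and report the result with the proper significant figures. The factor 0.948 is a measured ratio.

9.3 mol

1.9 mol + 7.86 mol = 9.76 mol; the sum is limited to 1 decimal place (2 s.f.).
Carrying full precision, 9.76 × 0.948 = 9.25248 mol; 0.948 has 3 s.f., so the result keeps min(2, 3) = 2 s.f.
Rounded to 2 significant figures: 9.3 mol.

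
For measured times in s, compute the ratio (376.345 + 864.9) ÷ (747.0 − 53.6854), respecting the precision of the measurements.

376.345 + 864.9 = 1241.245, limited to 1 d.p. → 5 s.f.; 747.0 − 53.6854 = 693.3146, limited to 1 d.p. → 4 s.f.
Carrying full precision, 1241.245 ÷ 693.3146 = 1.79030558422…; keep min(5, 4) = 4 s.f.
Rounded to 4 significant figures: 1.790.

1.790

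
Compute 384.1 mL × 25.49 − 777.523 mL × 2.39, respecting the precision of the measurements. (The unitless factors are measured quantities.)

384.1 × 25.49 = 9790.709 → 9791 mL (4 s.f., last digit at the 10^0 place).
777.523 × 2.39 = 1858.27997 → 1.86 × 10^3 mL (3 s.f., last digit at the 10^1 place).
Difference: 7932.42903 mL; keep the coarser place, 10^1.
Result: 7.93 × 10^3 mL.

7.93 × 10^3 mL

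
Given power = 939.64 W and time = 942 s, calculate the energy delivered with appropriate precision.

energy delivered = 939.64 W × 942 s = 885140.88 J.
939.64 has 5 significant figures; 942 has 3.
Division/multiplication keeps the fewest: 3 significant figures.
Rounded: 8.85 × 10^5 J.

8.85 × 10^5 J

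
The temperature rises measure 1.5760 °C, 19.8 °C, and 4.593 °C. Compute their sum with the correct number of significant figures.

26.0 °C

1.5760 °C + 19.8 °C + 4.593 °C = 25.9690 °C.
Addition/subtraction keeps the fewest decimal places: 1.5760 → 4 decimal places, 19.8 → 1 decimal place, 4.593 → 3 decimal places; limit is 1.
Rounded to 1 decimal place: 26.0 °C.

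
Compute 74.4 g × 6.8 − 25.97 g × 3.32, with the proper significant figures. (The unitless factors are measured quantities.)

4.2 × 10^2 g

74.4 × 6.8 = 505.92 → 5.1 × 10^2 g (2 s.f., last digit at the 10^1 place).
25.97 × 3.32 = 86.2204 → 86.2 g (3 s.f., last digit at the 10^-1 place).
Difference: 419.6996 g; keep the coarser place, 10^1.
Result: 4.2 × 10^2 g.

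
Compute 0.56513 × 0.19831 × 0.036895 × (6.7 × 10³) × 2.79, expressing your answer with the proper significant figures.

77

0.56513 × 0.19831 × 0.036895 × (6.7 × 10³) × 2.79 = 77.2928814041…
Multiplication/division keeps the fewest significant figures: 0.56513 → 5 s.f., 0.19831 → 5 s.f., 0.036895 → 5 s.f., 6.7 × 10³ → 2 s.f., 2.79 → 3 s.f.; limit is 2.
Rounded to 2 significant figures: 77.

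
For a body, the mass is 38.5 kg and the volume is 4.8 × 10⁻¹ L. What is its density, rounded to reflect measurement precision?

density = 38.5 kg ÷ 4.8 × 10⁻¹ L = 80.2083333333… kg/L.
38.5 has 3 significant figures; 4.8 × 10⁻¹ has 2.
Division/multiplication keeps the fewest: 2 significant figures.
Rounded: 80. kg/L.

80. kg/L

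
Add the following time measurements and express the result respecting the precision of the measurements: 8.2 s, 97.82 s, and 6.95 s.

113.0 s

8.2 s + 97.82 s + 6.95 s = 112.97 s.
Addition/subtraction keeps the fewest decimal places: 8.2 → 1 decimal place, 97.82 → 2 decimal places, 6.95 → 2 decimal places; limit is 1.
Rounded to 1 decimal place: 113.0 s.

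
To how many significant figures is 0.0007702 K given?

0.0007702: leading zeros are not significant; zeros between nonzero digits are significant.

4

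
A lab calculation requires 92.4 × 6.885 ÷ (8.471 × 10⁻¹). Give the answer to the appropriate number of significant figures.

751

92.4 × 6.885 ÷ (8.471 × 10⁻¹) = 751.002242947…
Multiplication/division keeps the fewest significant figures: 92.4 → 3 s.f., 6.885 → 4 s.f., 8.471 × 10⁻¹ → 4 s.f.; limit is 3.
Rounded to 3 significant figures: 751.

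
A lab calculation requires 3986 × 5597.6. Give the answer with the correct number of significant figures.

2.231 × 10⁷

3986 × 5597.6 = 22312033.6
Multiplication/division keeps the fewest significant figures: 3986 → 4 s.f., 5597.6 → 5 s.f.; limit is 4.
Rounded to 4 significant figures: 2.231 × 10⁷.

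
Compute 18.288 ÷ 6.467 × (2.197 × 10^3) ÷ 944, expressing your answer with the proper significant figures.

6.58

18.288 ÷ 6.467 × (2.197 × 10^3) ÷ 944 = 6.58144740049…
Multiplication/division keeps the fewest significant figures: 18.288 → 5 s.f., 6.467 → 4 s.f., 2.197 × 10^3 → 4 s.f., 944 → 3 s.f.; limit is 3.
Rounded to 3 significant figures: 6.58.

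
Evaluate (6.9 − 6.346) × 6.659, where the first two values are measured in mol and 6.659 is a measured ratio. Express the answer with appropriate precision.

4 mol

6.9 mol − 6.346 mol = 0.554 mol; the difference is limited to 1 decimal place (1 s.f.).
Carrying full precision, 0.554 × 6.659 = 3.689086 mol; 6.659 has 4 s.f., so the result keeps min(1, 4) = 1 s.f.
Rounded to 1 significant figure: 4 mol.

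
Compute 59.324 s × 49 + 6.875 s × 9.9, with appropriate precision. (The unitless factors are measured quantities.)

3.0 × 10³ s

59.324 × 49 = 2906.876 → 2.9 × 10³ s (2 s.f., last digit at the 10^2 place).
6.875 × 9.9 = 68.0625 → 68 s (2 s.f., last digit at the 10^0 place).
Sum: 2974.9385 s; keep the coarser place, 10^2.
Result: 3.0 × 10³ s.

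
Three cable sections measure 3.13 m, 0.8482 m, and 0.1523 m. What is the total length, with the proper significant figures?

4.13 m

3.13 m + 0.8482 m + 0.1523 m = 4.1305 m.
Addition/subtraction keeps the fewest decimal places: 3.13 → 2 decimal places, 0.8482 → 4 decimal places, 0.1523 → 4 decimal places; limit is 2.
Rounded to 2 decimal places: 4.13 m.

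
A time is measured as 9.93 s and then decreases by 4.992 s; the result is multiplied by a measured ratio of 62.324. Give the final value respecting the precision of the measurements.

308 s

9.93 s − 4.992 s = 4.938 s; the difference is limited to 2 decimal places (3 s.f.).
Carrying full precision, 4.938 × 62.324 = 307.755912 s; 62.324 has 5 s.f., so the result keeps min(3, 5) = 3 s.f.
Rounded to 3 significant figures: 308 s.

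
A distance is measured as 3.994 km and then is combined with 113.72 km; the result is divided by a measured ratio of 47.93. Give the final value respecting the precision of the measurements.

2.456 km

3.994 km + 113.72 km = 117.714 km; the sum is limited to 2 decimal places (5 s.f.).
Carrying full precision, 117.714 ÷ 47.93 = 2.45595660338… km; 47.93 has 4 s.f., so the result keeps min(5, 4) = 4 s.f.
Rounded to 4 significant figures: 2.456 km.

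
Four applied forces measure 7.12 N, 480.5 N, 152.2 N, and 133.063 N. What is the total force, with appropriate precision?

772.9 N

7.12 N + 480.5 N + 152.2 N + 133.063 N = 772.883 N.
Addition/subtraction keeps the fewest decimal places: 7.12 → 2 decimal places, 480.5 → 1 decimal place, 152.2 → 1 decimal place, 133.063 → 3 decimal places; limit is 1.
Rounded to 1 decimal place: 772.9 N.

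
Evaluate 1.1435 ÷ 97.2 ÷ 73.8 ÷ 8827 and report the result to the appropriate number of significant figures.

1.81 × 10⁻⁸

1.1435 ÷ 97.2 ÷ 73.8 ÷ 8827 = 1.80592793363 × 10^-8…
Multiplication/division keeps the fewest significant figures: 1.1435 → 5 s.f., 97.2 → 3 s.f., 73.8 → 3 s.f., 8827 → 4 s.f.; limit is 3.
Rounded to 3 significant figures: 1.81 × 10⁻⁸.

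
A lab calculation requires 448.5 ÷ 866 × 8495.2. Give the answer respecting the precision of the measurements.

4.40 × 10³

448.5 ÷ 866 × 8495.2 = 4399.65034642…
Multiplication/division keeps the fewest significant figures: 448.5 → 4 s.f., 866 → 3 s.f., 8495.2 → 5 s.f.; limit is 3.
Rounded to 3 significant figures: 4.40 × 10³.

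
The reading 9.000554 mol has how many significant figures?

7

9.000554: zeros between nonzero digits are significant.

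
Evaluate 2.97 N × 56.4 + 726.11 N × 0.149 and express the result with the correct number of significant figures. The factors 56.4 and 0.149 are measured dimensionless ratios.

2.97 × 56.4 = 167.508 → 168 N (3 s.f., last digit at the 10^0 place).
726.11 × 0.149 = 108.19039 → 108 N (3 s.f., last digit at the 10^0 place).
Sum: 275.69839 N; keep the coarser place, 10^0.
Result: 2.76 × 10² N.

2.76 × 10² N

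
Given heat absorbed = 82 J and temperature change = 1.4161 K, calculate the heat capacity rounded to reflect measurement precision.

58 J/K

heat capacity = 82 J ÷ 1.4161 K = 57.9055151472… J/K.
82 has 2 significant figures; 1.4161 has 5.
Division/multiplication keeps the fewest: 2 significant figures.
Rounded: 58 J/K.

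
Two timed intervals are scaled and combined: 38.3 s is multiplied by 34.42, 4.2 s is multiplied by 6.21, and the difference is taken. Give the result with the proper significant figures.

1.29 × 10³ s

38.3 × 34.42 = 1318.286 → 1.32 × 10³ s (3 s.f., last digit at the 10^1 place).
4.2 × 6.21 = 26.082 → 26 s (2 s.f., last digit at the 10^0 place).
Difference: 1292.204 s; keep the coarser place, 10^1.
Result: 1.29 × 10³ s.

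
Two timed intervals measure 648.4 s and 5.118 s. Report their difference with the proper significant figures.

648.4 s − 5.118 s = 643.282 s.
Addition/subtraction keeps the fewest decimal places: 648.4 → 1 decimal place, 5.118 → 3 decimal places; limit is 1.
Rounded to 1 decimal place: 643.3 s.

643.3 s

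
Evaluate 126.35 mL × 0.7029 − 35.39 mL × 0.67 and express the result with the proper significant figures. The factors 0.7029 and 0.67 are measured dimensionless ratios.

65 mL

126.35 × 0.7029 = 88.811415 → 88.81 mL (4 s.f., last digit at the 10^-2 place).
35.39 × 0.67 = 23.7113 → 24 mL (2 s.f., last digit at the 10^0 place).
Difference: 65.100115 mL; keep the coarser place, 10^0.
Result: 65 mL.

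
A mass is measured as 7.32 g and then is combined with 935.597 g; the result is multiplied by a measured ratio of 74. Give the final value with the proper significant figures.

7.0 × 10^4 g

7.32 g + 935.597 g = 942.917 g; the sum is limited to 2 decimal places (5 s.f.).
Carrying full precision, 942.917 × 74 = 69775.858 g; 74 has 2 s.f., so the result keeps min(5, 2) = 2 s.f.
Rounded to 2 significant figures: 7.0 × 10^4 g.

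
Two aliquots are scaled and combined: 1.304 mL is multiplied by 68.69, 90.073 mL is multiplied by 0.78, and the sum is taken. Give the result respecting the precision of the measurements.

160. mL

1.304 × 68.69 = 89.57176 → 89.57 mL (4 s.f., last digit at the 10^-2 place).
90.073 × 0.78 = 70.25694 → 70. mL (2 s.f., last digit at the 10^0 place).
Sum: 159.8287 mL; keep the coarser place, 10^0.
Result: 160. mL.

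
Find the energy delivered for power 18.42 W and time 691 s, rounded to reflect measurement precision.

energy delivered = 18.42 W × 691 s = 12728.22 J.
18.42 has 4 significant figures; 691 has 3.
Division/multiplication keeps the fewest: 3 significant figures.
Rounded: 1.27 × 10^4 J.

1.27 × 10^4 J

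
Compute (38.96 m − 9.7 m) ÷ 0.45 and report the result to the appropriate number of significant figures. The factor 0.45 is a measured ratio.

65 m

38.96 m − 9.7 m = 29.26 m; the difference is limited to 1 decimal place (3 s.f.).
Carrying full precision, 29.26 ÷ 0.45 = 65.0222222222… m; 0.45 has 2 s.f., so the result keeps min(3, 2) = 2 s.f.
Rounded to 2 significant figures: 65 m.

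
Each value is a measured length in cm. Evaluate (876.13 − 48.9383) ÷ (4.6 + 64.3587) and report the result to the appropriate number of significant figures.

12.0

876.13 − 48.9383 = 827.1917, limited to 2 d.p. → 5 s.f.; 4.6 + 64.3587 = 68.9587, limited to 1 d.p. → 3 s.f.
Carrying full precision, 827.1917 ÷ 68.9587 = 11.9954654018…; keep min(5, 3) = 3 s.f.
Rounded to 3 significant figures: 12.0.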